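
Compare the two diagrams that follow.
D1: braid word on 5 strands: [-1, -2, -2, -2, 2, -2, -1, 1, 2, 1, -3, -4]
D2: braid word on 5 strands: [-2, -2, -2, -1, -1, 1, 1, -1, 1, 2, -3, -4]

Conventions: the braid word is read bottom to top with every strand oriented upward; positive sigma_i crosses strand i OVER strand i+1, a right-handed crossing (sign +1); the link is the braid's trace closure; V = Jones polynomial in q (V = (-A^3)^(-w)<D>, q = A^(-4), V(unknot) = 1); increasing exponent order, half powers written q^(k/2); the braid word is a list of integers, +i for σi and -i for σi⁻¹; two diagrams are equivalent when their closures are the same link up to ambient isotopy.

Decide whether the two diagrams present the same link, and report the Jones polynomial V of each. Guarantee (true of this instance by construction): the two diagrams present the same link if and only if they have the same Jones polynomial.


same link: yes
V(D1) = q^-3 + q^-2 + q^-1 + 1  [12 crossings, <D> = A^-12 + A^-8 + A^-4 + 1, w = -4]
D2 (bracket A^-12 + A^-8 + A^-4 + 1; 12 crossings at w = -4): V = q^-3 + q^-2 + q^-1 + 1
note: Markov moves rewrite D1 (12 crossings) into D2 (12)


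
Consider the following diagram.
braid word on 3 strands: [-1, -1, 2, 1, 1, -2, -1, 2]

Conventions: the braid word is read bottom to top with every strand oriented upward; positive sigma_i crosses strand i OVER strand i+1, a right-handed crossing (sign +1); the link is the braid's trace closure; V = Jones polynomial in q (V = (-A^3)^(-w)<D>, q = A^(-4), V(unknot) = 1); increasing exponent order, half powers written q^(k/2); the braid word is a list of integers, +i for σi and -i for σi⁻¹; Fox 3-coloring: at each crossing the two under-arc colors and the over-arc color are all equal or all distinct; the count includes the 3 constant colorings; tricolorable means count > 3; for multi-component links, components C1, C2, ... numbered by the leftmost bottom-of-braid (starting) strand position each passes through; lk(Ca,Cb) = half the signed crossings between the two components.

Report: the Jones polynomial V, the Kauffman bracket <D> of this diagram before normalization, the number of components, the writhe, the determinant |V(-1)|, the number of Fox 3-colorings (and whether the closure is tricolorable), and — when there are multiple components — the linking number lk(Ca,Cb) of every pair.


Jones polynomial: V(q) = -q^-3 + q^-2 - q^-1 + 3 - q + q^2 - q^3
<D> = -A^-12 + A^-8 - A^-4 + 3 - A^4 + A^8 - A^12; writhe 0
components 1, writhe 0 (8 crossings)
3-colorings: 27 of 3^8, det 9 — tricolorable
note: w = 0 (over 8 crossings) is diagram-only; (-A^3)^(0) removes it from V


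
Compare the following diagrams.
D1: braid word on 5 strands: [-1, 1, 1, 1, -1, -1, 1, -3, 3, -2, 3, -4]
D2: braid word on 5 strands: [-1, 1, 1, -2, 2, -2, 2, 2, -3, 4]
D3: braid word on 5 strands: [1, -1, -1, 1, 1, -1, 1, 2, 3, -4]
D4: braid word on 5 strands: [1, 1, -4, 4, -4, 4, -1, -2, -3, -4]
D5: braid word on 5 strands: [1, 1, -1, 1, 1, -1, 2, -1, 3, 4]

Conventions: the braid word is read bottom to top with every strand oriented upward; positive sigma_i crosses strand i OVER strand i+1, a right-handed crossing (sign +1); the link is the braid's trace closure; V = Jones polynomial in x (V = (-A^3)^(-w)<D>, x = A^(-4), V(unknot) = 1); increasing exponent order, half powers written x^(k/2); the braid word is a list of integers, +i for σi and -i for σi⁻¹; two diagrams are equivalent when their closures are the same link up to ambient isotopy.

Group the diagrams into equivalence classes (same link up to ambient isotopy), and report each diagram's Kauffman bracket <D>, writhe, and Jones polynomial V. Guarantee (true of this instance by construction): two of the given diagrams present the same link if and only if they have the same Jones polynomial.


grouping into links: {D1, D2, D3, D4, D5}
V(D1) = 1  (w 0, c 12, <D> = 1)
V(D2) = 1  (w +2, c 10, <D> = A^6)
D3 (bracket A^6; 10 crossings at w = +2): V = 1
D4 (bracket A^-6; 10 crossings at w = -2): V = 1
D5 (bracket A^12; 10 crossings at w = +4): V = 1
why: all 5 diagrams share one V(x), hence one class


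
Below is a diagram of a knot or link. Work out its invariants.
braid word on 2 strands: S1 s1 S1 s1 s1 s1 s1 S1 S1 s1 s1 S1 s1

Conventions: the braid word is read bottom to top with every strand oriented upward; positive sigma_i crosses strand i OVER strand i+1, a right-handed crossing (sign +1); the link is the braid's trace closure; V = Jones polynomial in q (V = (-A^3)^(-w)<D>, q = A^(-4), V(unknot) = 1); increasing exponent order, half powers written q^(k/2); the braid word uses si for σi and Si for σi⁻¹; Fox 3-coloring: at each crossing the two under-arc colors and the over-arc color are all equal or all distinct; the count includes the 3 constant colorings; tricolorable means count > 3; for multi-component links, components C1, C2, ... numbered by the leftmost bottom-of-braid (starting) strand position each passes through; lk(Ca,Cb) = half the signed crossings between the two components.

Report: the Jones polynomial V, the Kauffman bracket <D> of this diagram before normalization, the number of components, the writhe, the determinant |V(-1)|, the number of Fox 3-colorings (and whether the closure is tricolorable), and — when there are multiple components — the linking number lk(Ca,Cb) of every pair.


Jones polynomial: V(q) = q + q^3 - q^4
<D> = A^-7 - A^-3 - A^5; writhe +3
components 1, writhe +3 (13 crossings)
3-colorings: 9 of 3^13, det 3 — tricolorable
note: |V(-1)| = 3: so tricolorable, since 3 divides 3


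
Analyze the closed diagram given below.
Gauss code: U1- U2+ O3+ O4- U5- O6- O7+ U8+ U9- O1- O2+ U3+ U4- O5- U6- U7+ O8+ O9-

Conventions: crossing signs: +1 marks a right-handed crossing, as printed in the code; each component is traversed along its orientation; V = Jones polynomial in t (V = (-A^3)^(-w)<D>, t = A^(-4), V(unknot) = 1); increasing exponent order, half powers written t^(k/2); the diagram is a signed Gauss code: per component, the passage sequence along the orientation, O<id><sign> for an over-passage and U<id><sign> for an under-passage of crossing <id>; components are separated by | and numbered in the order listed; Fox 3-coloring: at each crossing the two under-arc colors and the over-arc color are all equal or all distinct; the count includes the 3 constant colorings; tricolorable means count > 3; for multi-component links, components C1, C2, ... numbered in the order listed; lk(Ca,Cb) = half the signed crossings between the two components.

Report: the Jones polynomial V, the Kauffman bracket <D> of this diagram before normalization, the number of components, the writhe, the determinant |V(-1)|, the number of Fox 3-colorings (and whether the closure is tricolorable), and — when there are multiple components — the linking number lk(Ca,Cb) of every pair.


Jones polynomial: V(t) = 1
<D> = -A^-3; writhe -1
components 1, writhe -1 (9 crossings)
3-colorings: 3 of 3^9, det 1 — not tricolorable
note: w = -1 (over 9 crossings) is diagram-only; (-A^3)^(1) removes it from V


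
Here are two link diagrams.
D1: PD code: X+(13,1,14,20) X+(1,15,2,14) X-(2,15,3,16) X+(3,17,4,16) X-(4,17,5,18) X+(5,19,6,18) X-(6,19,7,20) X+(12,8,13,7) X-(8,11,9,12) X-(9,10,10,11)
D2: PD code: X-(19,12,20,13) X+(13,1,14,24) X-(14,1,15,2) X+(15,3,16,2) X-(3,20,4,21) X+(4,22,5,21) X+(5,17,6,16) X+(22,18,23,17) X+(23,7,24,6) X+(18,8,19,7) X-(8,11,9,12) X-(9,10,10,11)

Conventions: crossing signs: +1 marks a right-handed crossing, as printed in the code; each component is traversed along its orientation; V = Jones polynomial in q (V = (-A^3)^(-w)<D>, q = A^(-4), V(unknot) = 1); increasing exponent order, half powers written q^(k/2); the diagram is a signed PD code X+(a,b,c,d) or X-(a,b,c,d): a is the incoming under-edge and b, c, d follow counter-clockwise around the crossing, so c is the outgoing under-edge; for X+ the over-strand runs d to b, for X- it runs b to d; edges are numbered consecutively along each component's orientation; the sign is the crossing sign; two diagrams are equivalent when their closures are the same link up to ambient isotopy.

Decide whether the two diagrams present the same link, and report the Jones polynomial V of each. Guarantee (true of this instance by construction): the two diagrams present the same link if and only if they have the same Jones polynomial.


equivalent: no
V(D1) = 1  (w 0, c 10, <D> = 1)
V(D2) = q + q^3 - q^4  [12 crossings, <D> = -A^-10 + A^-6 + A^2, w = +2]
key observation: V(q) takes 2 values over 2 diagrams, fixing the grouping


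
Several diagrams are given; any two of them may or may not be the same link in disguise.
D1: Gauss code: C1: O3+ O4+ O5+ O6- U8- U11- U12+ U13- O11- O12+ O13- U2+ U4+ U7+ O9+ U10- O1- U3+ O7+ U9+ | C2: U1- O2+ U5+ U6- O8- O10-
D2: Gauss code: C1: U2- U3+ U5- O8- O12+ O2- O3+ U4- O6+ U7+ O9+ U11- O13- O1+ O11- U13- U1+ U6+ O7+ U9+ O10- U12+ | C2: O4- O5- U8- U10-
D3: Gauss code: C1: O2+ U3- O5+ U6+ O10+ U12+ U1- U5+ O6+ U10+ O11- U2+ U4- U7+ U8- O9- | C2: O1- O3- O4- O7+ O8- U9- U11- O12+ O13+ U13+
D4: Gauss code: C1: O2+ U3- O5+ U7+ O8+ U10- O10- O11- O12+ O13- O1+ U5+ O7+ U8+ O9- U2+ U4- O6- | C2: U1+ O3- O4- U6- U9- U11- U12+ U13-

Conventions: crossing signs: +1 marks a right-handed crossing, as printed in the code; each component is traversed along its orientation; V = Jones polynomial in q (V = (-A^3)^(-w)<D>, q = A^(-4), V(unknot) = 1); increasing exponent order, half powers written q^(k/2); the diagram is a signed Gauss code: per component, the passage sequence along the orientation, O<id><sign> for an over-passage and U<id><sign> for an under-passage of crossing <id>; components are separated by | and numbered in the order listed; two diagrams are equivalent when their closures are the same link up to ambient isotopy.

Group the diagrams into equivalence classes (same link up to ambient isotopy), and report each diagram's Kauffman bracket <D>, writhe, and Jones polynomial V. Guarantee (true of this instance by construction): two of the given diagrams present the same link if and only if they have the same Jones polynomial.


equivalence classes: {D1} | {D2, D3, D4}
D1 (bracket -A^-11 + A^-7 - A^-3 + 2A + A^9; 13 crossings at w = +1): V = -q^(-3/2) - 2q^(1/2) + q^(3/2) - q^(5/2) + q^(7/2)
V(D2) = -q^(-7/2) - 2q^(-3/2) + 2q^(-1/2) - 2q^(1/2) + 2q^(3/2) - 2q^(5/2) + q^(7/2)  (w -1, c 13, <D> = -A^-17 + 2A^-13 - 2A^-9 + 2A^-5 - 2A^-1 + 2A^3 + A^11)
D3 (bracket -A^-11 + 2A^-7 - 2A^-3 + 2A - 2A^5 + 2A^9 + A^17; 13 crossings at w = +1): V = -q^(-7/2) - 2q^(-3/2) + 2q^(-1/2) - 2q^(1/2) + 2q^(3/2) - 2q^(5/2) + q^(7/2)
V(D4) = -q^(-7/2) - 2q^(-3/2) + 2q^(-1/2) - 2q^(1/2) + 2q^(3/2) - 2q^(5/2) + q^(7/2)  [13 crossings, <D> = -A^-17 + 2A^-13 - 2A^-9 + 2A^-5 - 2A^-1 + 2A^3 + A^11, w = -1]
key observation: 2 values of V(q) split the 4 diagrams


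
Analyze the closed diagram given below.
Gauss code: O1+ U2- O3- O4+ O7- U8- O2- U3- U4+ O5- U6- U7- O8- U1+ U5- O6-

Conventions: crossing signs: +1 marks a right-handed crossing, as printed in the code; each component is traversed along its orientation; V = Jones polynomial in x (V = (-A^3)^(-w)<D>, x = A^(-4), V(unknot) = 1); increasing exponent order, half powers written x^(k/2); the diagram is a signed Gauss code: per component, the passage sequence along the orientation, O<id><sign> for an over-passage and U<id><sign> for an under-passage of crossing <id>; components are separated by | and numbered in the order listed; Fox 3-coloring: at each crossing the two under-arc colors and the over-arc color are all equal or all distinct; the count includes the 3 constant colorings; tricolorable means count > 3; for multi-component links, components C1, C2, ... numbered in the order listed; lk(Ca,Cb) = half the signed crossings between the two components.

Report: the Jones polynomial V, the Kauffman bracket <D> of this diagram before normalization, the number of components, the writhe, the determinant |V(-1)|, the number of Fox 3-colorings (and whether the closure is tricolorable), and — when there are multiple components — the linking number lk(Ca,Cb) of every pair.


V(x) = -x^-6 + x^-5 - x^-4 + 2x^-3 - x^-2 + x^-1
bracket: A^-8 - A^-4 + 2 - A^4 + A^8 - A^12, w = -4
1 component, writhe -4, over 8 crossings
det 7, colorings 3 of 3^8 — not tricolorable
observation: w = -4 shifts under R1 moves; the (-A^3)^(4) factor cancels that in V


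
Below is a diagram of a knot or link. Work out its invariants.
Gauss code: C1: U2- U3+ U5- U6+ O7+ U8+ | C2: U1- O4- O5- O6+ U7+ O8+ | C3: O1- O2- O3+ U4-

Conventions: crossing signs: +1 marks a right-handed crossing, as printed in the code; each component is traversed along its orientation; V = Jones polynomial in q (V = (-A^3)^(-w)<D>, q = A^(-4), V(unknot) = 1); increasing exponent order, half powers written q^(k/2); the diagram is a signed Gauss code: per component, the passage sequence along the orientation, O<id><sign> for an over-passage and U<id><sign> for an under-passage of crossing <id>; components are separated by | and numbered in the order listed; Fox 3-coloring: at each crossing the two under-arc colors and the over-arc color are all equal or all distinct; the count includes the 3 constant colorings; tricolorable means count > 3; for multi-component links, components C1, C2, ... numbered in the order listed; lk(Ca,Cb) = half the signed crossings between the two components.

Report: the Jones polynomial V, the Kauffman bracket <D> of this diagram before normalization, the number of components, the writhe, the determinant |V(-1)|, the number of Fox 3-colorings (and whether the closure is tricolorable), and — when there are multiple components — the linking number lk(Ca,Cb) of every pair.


Jones polynomial: V(q) = q^-2 + 2 + q^2
<D> = A^-8 + 2 + A^8; writhe 0
components 3, writhe 0 (8 crossings)
linking number lk(C1,C2) = +1
lk(C1,C3): 0
lk(C2,C3) = -1
3-colorings: 3 of 3^8, det 4 — not tricolorable
note: the 3 component pairs carry total linking 0


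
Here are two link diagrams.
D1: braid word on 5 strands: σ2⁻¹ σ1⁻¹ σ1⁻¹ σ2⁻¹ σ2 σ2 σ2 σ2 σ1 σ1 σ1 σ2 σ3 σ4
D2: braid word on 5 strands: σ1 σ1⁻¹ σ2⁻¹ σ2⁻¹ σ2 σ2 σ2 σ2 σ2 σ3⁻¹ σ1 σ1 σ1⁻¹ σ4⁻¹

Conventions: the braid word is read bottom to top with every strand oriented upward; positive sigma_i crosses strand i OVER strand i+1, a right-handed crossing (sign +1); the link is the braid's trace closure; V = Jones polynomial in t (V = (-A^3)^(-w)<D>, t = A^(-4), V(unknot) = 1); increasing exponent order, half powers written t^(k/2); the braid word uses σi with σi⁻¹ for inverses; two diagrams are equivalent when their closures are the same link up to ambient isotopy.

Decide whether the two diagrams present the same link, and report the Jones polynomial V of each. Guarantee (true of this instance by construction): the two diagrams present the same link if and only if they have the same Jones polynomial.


equivalent: yes
D1 (bracket -A^2 + A^6 + A^14; 14 crossings at w = +6): V = t + t^3 - t^4
D2 (bracket -A^-10 + A^-6 + A^2; 14 crossings at w = +2): V = t + t^3 - t^4
key observation: all 2 diagrams share one V(t), hence one class


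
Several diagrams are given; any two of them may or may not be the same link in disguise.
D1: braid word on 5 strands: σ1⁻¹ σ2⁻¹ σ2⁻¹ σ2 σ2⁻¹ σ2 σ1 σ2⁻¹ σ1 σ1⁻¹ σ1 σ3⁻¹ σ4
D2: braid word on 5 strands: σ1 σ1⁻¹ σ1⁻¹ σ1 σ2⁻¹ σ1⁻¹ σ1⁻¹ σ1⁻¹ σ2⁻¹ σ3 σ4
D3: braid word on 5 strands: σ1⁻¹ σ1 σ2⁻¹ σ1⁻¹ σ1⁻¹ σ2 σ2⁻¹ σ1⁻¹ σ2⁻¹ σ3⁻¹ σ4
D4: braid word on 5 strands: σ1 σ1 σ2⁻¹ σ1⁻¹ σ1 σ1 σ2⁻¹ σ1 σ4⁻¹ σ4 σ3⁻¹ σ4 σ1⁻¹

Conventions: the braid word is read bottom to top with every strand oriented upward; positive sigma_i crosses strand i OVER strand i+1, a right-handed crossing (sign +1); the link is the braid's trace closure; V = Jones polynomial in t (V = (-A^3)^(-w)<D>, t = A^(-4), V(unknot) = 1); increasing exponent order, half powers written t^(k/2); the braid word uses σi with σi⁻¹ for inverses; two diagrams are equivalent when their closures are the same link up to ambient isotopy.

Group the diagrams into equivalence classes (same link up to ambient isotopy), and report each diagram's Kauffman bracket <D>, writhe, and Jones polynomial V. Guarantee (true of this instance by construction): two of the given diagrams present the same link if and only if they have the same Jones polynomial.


grouping into links: {D1} | {D2, D3} | {D4}
V(D1) = -t^(-5/2) - t^(-1/2)  (w -1, c 13, <D> = A^-1 + A^7)
V(D2) = t^(-13/2) - t^(-11/2) + t^(-9/2) - 2t^(-7/2) - t^(-3/2)  (w -3, c 11, <D> = A^-3 + 2A^5 - A^9 + A^13 - A^17)
V(D3) = t^(-13/2) - t^(-11/2) + t^(-9/2) - 2t^(-7/2) - t^(-3/2)  (w -5, c 11, <D> = A^-9 + 2A^-1 - A^3 + A^7 - A^11)
V(D4) = -t^(-3/2) + t^(-1/2) - 2t^(1/2) + t^(3/2) - 2t^(5/2) + t^(7/2)  [13 crossings, <D> = -A^-11 + 2A^-7 - A^-3 + 2A - A^5 + A^9, w = +1]
why: 3 values of V(t) split the 4 diagrams


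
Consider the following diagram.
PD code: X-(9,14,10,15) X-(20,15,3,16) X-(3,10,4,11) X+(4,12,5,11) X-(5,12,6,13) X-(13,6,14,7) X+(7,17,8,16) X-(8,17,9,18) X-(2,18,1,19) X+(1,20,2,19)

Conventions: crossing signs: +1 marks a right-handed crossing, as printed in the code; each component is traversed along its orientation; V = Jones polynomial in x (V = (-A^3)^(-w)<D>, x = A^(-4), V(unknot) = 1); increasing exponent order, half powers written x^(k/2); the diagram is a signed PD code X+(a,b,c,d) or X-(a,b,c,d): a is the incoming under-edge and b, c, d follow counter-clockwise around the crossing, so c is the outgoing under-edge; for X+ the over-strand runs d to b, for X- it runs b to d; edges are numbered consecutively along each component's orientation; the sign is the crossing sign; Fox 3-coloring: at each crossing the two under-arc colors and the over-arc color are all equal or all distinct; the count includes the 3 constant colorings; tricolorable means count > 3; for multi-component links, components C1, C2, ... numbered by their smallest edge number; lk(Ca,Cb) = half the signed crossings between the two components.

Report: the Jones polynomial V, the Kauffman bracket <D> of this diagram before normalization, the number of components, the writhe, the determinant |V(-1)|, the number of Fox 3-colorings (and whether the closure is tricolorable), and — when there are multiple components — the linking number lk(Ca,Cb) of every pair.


Jones polynomial: V(x) = x^(-9/2) - x^(-5/2) - x^(-3/2) - x^(-1/2)
<D> = -A^-10 - A^-6 - A^-2 + A^6; writhe -4
components 2, writhe -4 (10 crossings)
linking number lk(C1,C2) = 0
3-colorings: 27 of 3^10, det 0 — tricolorable
note: span 4 respects span(V) <= c + mu - 1 = 11 for this 2-component diagram


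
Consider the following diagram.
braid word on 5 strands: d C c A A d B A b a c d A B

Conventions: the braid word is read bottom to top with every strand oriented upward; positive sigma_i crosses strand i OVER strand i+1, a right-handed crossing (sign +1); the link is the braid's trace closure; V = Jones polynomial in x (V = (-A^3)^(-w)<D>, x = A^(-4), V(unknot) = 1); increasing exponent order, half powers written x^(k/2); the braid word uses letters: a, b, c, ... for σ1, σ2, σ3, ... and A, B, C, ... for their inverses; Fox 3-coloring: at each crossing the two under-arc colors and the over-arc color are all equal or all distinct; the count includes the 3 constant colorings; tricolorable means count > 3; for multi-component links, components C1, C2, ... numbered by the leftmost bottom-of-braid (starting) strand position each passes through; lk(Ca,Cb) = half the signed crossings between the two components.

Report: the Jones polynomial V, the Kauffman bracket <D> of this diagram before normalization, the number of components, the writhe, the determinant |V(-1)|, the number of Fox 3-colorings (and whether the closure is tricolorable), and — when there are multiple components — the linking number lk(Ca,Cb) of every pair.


Jones polynomial: V(x) = -x^-3 + x^-2 - x^-1 + 3 - x + x^2 - x^3
<D> = -A^-12 + A^-8 - A^-4 + 3 - A^4 + A^8 - A^12; writhe 0
components 1, writhe 0 (14 crossings)
3-colorings: 27 of 3^14, det 9 — tricolorable
note: V is palindromic (span 6, det 9): x -> 1/x fixes it; necessary, not sufficient, for amphichirality


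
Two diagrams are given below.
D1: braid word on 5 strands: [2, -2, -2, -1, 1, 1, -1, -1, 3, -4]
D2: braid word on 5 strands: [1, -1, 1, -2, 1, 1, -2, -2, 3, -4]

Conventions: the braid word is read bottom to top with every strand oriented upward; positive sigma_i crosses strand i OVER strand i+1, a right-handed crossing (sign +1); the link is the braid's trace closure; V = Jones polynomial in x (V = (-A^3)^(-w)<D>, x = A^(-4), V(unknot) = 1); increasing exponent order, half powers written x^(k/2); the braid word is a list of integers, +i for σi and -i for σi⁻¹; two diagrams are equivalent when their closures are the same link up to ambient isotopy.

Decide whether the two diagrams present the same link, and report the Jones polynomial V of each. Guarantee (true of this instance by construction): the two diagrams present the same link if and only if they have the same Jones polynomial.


equivalent: no
D1 (bracket A^-6; 10 crossings at w = -2): V = 1
D2 (bracket -A^-12 + 2A^-8 - 2A^-4 + 3 - 2A^4 + 2A^8 - A^12; 10 crossings at w = 0): V = -x^-3 + 2x^-2 - 2x^-1 + 3 - 2x + 2x^2 - x^3
key observation: 2 classes among 2 diagrams; unequal V(x) rules out equality


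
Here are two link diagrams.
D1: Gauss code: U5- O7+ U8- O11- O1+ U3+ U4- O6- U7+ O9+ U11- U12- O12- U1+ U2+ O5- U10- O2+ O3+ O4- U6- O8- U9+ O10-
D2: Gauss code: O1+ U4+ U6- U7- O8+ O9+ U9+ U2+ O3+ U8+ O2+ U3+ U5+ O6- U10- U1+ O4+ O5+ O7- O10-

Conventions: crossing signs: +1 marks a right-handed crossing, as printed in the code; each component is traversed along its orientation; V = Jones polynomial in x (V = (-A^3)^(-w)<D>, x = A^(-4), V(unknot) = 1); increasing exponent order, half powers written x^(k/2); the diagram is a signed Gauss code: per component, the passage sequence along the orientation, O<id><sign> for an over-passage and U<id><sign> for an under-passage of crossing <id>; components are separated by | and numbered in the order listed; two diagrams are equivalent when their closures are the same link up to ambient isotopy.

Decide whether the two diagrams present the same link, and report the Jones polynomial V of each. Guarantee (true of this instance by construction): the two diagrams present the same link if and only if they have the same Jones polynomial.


equivalent: no
V(D1) = x^-4 - 2x^-3 + 3x^-2 - 4x^-1 + 4 - 3x + 3x^2 - x^3  (w -2, c 12, <D> = -A^-18 + 3A^-14 - 3A^-10 + 4A^-6 - 4A^-2 + 3A^2 - 2A^6 + A^10)
D2 (bracket -A^-4 + 1 + A^8; 10 crossings at w = +4): V = x + x^3 - x^4
why: 2 values of V(x) split the 2 diagrams


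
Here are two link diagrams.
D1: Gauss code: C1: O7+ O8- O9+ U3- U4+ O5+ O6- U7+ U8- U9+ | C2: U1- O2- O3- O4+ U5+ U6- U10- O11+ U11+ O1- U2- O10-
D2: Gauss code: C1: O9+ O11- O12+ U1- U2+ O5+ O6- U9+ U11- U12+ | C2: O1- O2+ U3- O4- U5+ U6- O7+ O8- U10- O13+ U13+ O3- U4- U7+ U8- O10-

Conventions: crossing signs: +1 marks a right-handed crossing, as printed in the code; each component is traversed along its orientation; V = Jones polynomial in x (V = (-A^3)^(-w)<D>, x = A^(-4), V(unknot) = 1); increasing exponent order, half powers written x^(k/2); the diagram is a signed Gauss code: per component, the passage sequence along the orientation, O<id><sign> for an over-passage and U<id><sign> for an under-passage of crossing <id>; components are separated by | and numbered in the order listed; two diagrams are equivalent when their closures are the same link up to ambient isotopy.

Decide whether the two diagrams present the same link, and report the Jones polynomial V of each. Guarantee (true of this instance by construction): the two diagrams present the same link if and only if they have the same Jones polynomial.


same link: yes
V(D1) = x^(-9/2) - x^(-5/2) - x^(-3/2) - x^(-1/2)  [11 crossings, <D> = A^-1 + A^3 + A^7 - A^15, w = -1]
D2 (bracket A^-1 + A^3 + A^7 - A^15; 13 crossings at w = -1): V = x^(-9/2) - x^(-5/2) - x^(-3/2) - x^(-1/2)
note: from 11 to 13 crossings by R-moves: one link, two diagrams


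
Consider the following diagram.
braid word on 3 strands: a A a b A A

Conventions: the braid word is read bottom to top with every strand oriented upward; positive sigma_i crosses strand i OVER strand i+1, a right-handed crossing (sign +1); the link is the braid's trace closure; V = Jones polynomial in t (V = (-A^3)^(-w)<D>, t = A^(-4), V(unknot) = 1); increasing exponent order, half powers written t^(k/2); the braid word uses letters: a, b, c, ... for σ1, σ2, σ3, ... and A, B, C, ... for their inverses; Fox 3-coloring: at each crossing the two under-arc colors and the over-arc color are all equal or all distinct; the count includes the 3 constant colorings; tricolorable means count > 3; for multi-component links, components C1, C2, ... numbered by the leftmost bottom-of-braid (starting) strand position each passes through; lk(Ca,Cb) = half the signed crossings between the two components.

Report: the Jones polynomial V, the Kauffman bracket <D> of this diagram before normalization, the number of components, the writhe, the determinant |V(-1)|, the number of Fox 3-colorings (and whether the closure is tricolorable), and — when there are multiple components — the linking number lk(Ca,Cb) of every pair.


V = 1
<D> = 1 (w = 0)
1 component over 6 crossings, w = 0
3 Fox colorings among 3^6, |V(-1)| = 1: not tricolorable
why: w = 0 (over 6 crossings) is diagram-only; (-A^3)^(0) removes it from V


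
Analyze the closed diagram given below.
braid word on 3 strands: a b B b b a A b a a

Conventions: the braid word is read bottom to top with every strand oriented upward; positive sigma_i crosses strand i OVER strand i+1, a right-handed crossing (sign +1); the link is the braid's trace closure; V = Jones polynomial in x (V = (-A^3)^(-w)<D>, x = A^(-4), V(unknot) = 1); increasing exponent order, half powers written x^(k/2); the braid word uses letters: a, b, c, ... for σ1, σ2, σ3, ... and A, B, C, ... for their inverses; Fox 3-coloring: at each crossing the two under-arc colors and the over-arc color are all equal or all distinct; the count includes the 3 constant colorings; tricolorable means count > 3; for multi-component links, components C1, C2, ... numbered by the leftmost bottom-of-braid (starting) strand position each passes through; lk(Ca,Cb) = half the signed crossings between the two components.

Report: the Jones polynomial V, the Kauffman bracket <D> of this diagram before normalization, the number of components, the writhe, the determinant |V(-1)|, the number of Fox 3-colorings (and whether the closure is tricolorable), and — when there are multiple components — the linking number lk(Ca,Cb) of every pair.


V = x^2 + 2x^4 - 2x^5 + x^6 - 2x^7 + x^8
<D> = A^-14 - 2A^-10 + A^-6 - 2A^-2 + 2A^2 + A^10 (w = +6)
1 component over 10 crossings, w = +6
27 Fox colorings among 3^10, |V(-1)| = 9: tricolorable
why: V spans 6 powers of x: at least 6 crossings in any diagram


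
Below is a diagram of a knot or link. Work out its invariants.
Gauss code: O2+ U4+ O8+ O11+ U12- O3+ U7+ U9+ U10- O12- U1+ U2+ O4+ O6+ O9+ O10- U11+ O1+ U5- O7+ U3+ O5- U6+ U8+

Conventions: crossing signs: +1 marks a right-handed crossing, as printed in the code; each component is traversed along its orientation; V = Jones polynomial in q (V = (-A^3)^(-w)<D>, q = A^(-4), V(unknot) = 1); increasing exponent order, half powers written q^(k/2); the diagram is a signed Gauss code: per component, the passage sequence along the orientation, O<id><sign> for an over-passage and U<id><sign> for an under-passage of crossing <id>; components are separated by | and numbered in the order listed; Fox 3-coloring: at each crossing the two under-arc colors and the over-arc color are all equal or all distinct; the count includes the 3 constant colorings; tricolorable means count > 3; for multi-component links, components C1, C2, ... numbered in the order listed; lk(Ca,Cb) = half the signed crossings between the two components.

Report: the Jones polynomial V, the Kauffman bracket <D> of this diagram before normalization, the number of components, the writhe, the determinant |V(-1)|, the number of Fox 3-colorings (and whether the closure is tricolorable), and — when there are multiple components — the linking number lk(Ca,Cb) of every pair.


V(q) = 1 - 2q + 3q^2 - 4q^3 + 6q^4 - 5q^5 + 5q^6 - 4q^7 + 2q^8 - q^9
bracket: -A^-18 + 2A^-14 - 4A^-10 + 5A^-6 - 5A^-2 + 6A^2 - 4A^6 + 3A^10 - 2A^14 + A^18, w = +6
1 component, writhe +6, over 12 crossings
det 33, colorings 9 of 3^12 — tricolorable
observation: the span of V is 9, forcing >= 9 crossings in any diagram


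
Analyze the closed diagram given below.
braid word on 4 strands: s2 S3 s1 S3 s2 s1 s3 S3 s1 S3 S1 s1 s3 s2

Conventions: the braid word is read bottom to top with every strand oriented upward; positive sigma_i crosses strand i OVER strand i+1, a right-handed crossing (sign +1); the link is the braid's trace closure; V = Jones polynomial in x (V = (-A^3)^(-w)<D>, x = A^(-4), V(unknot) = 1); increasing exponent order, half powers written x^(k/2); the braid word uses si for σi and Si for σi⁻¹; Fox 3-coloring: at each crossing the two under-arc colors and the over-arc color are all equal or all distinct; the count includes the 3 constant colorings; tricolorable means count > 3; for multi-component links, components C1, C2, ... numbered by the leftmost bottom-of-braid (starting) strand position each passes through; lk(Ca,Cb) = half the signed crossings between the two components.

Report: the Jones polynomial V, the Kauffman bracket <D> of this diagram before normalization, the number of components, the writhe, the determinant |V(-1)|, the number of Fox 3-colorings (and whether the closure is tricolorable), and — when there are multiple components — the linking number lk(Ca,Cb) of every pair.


V = -x^(-1/2) - 2x^(3/2) + x^(5/2) - 2x^(7/2) + 2x^(9/2) - x^(11/2) + x^(13/2)
<D> = A^-14 - A^-10 + 2A^-6 - 2A^-2 + A^2 - 2A^6 - A^14 (w = +4)
2 components over 14 crossings, w = +4
lk(C1,C2): -1
3 Fox colorings among 3^14, |V(-1)| = 10: not tricolorable
why: w = +4 shifts under R1 moves; the (-A^3)^(-4) factor cancels that in V


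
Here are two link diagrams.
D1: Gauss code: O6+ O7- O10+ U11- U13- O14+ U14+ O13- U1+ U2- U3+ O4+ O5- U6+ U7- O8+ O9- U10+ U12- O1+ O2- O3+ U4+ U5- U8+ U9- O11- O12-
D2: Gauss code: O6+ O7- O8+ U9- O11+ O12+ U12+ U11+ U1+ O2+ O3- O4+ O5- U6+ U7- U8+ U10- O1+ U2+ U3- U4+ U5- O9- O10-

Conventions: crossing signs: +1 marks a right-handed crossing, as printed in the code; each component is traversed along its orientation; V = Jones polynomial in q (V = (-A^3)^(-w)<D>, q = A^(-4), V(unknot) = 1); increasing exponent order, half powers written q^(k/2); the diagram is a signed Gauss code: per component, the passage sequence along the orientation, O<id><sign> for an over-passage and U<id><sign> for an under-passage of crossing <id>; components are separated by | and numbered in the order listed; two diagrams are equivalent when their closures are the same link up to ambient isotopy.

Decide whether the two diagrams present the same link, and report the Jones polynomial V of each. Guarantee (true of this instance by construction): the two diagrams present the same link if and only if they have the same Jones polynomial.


same link: yes
V(D1) = 1  [14 crossings, <D> = 1, w = 0]
V(D2) = 1  (w +2, c 12, <D> = A^6)
note: from 14 to 12 crossings by R-moves: one link, two diagrams


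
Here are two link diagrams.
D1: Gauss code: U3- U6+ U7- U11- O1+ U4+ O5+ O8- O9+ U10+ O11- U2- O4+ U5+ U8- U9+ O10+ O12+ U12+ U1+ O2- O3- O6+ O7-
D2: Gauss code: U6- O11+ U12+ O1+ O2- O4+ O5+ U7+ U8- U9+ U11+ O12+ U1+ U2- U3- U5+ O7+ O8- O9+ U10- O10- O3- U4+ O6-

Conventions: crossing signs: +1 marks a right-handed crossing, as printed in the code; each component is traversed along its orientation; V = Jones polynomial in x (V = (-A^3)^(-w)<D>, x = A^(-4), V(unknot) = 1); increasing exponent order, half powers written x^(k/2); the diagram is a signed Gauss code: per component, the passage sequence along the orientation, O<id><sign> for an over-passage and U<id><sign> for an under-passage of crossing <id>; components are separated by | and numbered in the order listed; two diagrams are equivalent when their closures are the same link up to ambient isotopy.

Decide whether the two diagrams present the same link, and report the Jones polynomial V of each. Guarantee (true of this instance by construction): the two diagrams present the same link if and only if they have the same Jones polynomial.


same link: no
V(D1) = x^-1 - 1 + 2x - 2x^2 + 2x^3 - 2x^4 + x^5  [12 crossings, <D> = A^-14 - 2A^-10 + 2A^-6 - 2A^-2 + 2A^2 - A^6 + A^10, w = +2]
V(D2) = x - x^2 + 2x^3 - x^4 + x^5 - x^6  (w +2, c 12, <D> = -A^-18 + A^-14 - A^-10 + 2A^-6 - A^-2 + A^2)
note: comparing 2 Jones polynomials yields 2 groups


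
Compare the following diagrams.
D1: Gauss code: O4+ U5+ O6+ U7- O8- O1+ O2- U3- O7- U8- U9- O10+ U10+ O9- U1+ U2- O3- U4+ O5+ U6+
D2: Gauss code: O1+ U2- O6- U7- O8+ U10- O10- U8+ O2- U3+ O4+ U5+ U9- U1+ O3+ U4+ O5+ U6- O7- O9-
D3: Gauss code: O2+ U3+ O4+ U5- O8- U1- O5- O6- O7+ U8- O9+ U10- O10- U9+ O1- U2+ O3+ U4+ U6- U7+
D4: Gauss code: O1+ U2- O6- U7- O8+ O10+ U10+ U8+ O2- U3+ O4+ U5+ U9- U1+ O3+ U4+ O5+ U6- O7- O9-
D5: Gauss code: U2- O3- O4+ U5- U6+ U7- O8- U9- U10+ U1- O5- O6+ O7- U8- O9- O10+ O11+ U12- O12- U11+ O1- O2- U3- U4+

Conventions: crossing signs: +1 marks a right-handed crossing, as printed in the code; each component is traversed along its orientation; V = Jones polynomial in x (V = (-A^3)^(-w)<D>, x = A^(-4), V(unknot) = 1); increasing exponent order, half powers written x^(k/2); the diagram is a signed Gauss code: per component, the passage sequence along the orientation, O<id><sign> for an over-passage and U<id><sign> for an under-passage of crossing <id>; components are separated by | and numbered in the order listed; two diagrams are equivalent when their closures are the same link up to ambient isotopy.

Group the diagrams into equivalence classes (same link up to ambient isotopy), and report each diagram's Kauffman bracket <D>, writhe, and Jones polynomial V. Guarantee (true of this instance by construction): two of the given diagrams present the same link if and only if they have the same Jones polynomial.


equivalence classes: {D1, D2, D3, D4} | {D5}
D1 (bracket -A^-12 + A^-8 - A^-4 + 3 - A^4 + A^8 - A^12; 10 crossings at w = 0): V = -x^-3 + x^-2 - x^-1 + 3 - x + x^2 - x^3
V(D2) = -x^-3 + x^-2 - x^-1 + 3 - x + x^2 - x^3  (w 0, c 10, <D> = -A^-12 + A^-8 - A^-4 + 3 - A^4 + A^8 - A^12)
D3 (bracket -A^-12 + A^-8 - A^-4 + 3 - A^4 + A^8 - A^12; 10 crossings at w = 0): V = -x^-3 + x^-2 - x^-1 + 3 - x + x^2 - x^3
V(D4) = -x^-3 + x^-2 - x^-1 + 3 - x + x^2 - x^3  (w +2, c 10, <D> = -A^-6 + A^-2 - A^2 + 3A^6 - A^10 + A^14 - A^18)
D5 (bracket A^-8 + 1 - A^4; 12 crossings at w = -4): V = -x^-4 + x^-3 + x^-1
key observation: 2 values of V(x) split the 5 diagrams


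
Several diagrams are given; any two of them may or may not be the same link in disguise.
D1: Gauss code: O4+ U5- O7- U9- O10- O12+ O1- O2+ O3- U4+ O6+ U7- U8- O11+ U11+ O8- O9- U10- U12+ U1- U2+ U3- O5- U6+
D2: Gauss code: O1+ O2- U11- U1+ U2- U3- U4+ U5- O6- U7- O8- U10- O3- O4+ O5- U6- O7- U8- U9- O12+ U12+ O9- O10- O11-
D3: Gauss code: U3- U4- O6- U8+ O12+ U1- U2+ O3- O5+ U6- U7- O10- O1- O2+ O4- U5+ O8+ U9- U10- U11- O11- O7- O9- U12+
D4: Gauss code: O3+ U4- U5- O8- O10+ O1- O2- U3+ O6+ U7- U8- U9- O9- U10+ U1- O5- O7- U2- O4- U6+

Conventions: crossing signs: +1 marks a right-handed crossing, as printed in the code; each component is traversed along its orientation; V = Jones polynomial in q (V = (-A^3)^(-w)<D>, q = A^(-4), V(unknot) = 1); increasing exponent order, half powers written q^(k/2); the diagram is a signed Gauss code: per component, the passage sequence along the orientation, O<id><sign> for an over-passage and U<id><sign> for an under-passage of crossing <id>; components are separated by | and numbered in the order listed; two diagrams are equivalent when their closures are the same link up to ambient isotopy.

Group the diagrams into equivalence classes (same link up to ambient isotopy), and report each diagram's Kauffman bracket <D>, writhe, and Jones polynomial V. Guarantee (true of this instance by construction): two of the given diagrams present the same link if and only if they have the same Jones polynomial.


grouping into links: {D1, D3, D4} | {D2}
V(D1) = q^-5 - 2q^-4 + 2q^-3 - 2q^-2 + 2q^-1 - 1 + q  (w -2, c 12, <D> = A^-10 - A^-6 + 2A^-2 - 2A^2 + 2A^6 - 2A^10 + A^14)
V(D2) = -q^-7 + q^-6 - q^-5 + q^-4 + q^-2  [12 crossings, <D> = A^-10 + A^-2 - A^2 + A^6 - A^10, w = -6]
V(D3) = q^-5 - 2q^-4 + 2q^-3 - 2q^-2 + 2q^-1 - 1 + q  (w -4, c 12, <D> = A^-16 - A^-12 + 2A^-8 - 2A^-4 + 2 - 2A^4 + A^8)
D4 (bracket A^-16 - A^-12 + 2A^-8 - 2A^-4 + 2 - 2A^4 + A^8; 10 crossings at w = -4): V = q^-5 - 2q^-4 + 2q^-3 - 2q^-2 + 2q^-1 - 1 + q
key observation: 2 classes among 4 diagrams; unequal V(q) rules out equality


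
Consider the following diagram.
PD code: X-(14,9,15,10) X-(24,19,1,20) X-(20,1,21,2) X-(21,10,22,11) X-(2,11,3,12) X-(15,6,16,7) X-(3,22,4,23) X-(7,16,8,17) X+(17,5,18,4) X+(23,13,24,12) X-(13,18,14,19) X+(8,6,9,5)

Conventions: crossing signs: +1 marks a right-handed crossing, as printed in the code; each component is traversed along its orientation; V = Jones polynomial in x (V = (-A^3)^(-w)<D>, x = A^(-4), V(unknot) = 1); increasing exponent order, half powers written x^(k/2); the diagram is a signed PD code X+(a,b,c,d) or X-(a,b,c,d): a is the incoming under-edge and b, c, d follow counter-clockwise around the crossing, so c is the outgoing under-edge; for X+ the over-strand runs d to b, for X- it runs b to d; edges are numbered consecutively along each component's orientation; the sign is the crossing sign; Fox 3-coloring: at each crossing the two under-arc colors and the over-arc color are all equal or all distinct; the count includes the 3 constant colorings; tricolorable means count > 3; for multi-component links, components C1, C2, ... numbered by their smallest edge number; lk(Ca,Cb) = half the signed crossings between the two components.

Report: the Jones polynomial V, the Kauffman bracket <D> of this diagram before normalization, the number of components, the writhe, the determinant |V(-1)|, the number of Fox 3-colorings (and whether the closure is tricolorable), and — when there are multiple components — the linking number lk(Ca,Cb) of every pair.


Jones polynomial: V(x) = x^-8 - 2x^-7 + x^-6 - 2x^-5 + 2x^-4 + x^-2
<D> = A^-10 + 2A^-2 - 2A^2 + A^6 - 2A^10 + A^14; writhe -6
components 1, writhe -6 (12 crossings)
3-colorings: 27 of 3^12, det 9 — tricolorable
note: V spans 6 powers of x: at least 6 crossings in any diagram


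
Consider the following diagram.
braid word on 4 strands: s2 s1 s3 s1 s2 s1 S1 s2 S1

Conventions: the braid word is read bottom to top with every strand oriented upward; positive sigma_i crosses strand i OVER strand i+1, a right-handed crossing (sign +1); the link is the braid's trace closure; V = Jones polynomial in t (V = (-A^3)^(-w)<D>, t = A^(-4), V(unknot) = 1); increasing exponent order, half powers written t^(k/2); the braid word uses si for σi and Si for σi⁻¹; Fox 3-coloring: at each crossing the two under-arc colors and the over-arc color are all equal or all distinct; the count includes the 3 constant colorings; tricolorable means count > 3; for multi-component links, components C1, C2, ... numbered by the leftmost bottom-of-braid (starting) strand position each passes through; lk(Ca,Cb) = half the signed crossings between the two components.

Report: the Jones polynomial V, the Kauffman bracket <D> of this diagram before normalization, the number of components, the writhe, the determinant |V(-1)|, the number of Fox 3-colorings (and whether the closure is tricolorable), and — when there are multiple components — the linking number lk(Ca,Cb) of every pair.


V(t) = t - t^2 + 2t^3 - t^4 + t^5 - t^6
bracket: A^-9 - A^-5 + A^-1 - 2A^3 + A^7 - A^11, w = +5
1 component, writhe +5, over 9 crossings
det 7, colorings 3 of 3^9 — not tricolorable
observation: det 7 = |V(-1)|; not divisible by 3, so not tricolorable
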